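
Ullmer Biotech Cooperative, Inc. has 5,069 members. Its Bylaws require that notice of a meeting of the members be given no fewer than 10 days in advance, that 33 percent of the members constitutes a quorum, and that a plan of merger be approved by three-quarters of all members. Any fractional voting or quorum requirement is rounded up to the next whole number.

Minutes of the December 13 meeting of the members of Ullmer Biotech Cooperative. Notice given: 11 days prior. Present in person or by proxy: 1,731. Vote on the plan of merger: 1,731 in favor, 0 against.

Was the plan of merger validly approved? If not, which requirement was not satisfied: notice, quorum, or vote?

Notice: 11 days given; 10 required. Satisfied.
Quorum: 33% of 5,069 = 1,672.77, rounded up to 1,673; 1,731 present. Satisfied.
Vote: requires three-fourths of all members (5,069); 3/4 of 5069 = 3801.75, rounded up to 3802, so 3,802 needed; 1,731 in favor. Not satisfied.

Invalid — vote requirement not satisfied.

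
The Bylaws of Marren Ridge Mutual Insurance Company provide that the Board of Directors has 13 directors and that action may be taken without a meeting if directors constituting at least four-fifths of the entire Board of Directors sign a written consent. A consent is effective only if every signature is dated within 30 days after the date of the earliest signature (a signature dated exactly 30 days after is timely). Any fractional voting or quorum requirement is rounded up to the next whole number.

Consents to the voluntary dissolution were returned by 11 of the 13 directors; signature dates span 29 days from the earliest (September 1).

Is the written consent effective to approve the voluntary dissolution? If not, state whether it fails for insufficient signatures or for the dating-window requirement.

Signatures required: at least four-fifths of 13 — 4/5 of 13 = 10.40, rounded up to 11, so 11 needed; 11 signed. Sufficient.
Dating window: the latest signature is 29 days after the earliest; the limit is 30 days. Within the window.

Effective — both the signature and dating-window requirements are satisfied.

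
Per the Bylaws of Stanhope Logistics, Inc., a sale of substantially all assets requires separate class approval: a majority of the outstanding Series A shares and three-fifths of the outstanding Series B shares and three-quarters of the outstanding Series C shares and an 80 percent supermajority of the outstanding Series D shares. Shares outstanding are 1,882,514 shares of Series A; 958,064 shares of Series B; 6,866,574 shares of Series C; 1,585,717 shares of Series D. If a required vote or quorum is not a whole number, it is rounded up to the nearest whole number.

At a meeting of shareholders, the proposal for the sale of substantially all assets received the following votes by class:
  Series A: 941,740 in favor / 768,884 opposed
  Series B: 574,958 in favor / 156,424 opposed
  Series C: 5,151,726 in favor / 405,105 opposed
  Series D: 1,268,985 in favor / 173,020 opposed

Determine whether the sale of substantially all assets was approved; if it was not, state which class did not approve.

Series A: a majority of 1882514 is 941258; 941,258 required, 941,740 in favor — approved.
Series B: 3/5 of 958064 = 574838.40, rounded up to 574839; 574,839 required, 574,958 in favor — approved.
Series C: 3/4 of 6866574 = 5149930.50, rounded up to 5149931; 5,149,931 required, 5,151,726 in favor — approved.
Series D: 4/5 of 1585717 = 1268573.60, rounded up to 1268574; 1,268,574 required, 1,268,985 in favor — approved.

Approved — every class gave the required vote.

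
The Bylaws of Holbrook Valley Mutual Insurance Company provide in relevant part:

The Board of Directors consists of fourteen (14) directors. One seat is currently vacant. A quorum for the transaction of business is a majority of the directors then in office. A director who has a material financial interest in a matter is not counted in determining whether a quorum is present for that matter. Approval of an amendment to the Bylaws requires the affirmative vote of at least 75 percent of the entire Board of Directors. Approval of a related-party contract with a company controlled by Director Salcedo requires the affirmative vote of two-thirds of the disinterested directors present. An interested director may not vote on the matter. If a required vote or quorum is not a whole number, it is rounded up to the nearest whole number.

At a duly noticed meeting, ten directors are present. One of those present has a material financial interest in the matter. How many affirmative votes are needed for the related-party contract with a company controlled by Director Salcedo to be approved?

6

The related-party contract with a company controlled by Director Salcedo requires two-thirds of the disinterested directors present (10 − 1 = 9).
2/3 of 9 = 6.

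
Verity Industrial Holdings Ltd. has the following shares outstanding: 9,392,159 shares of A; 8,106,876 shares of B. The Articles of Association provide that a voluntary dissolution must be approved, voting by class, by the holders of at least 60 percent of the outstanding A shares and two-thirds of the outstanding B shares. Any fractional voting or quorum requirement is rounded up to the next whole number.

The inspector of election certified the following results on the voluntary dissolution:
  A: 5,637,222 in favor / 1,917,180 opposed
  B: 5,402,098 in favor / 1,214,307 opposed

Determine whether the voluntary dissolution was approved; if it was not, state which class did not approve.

A: 3/5 of 9392159 = 5635295.40, rounded up to 5635296; 5,635,296 required, 5,637,222 in favor — approved.
B: 2/3 of 8106876 = 5404584; 5,404,584 required, 5,402,098 in favor — not approved.

Not approved — the B shares did not give the required vote.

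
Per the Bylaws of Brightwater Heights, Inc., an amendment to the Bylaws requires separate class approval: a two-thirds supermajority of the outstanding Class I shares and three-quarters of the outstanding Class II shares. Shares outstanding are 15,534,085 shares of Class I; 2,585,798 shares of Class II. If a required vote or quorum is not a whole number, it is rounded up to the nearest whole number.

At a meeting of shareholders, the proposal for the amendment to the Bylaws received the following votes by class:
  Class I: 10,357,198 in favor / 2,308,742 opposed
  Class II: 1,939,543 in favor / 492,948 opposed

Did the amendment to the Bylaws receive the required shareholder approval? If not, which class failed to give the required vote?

Approved — every class gave the required vote.

Class I: 2/3 of 15534085 = 10356056.67, rounded up to 10356057; 10,356,057 required, 10,357,198 in favor — approved.
Class II: 3/4 of 2585798 = 1939348.50, rounded up to 1939349; 1,939,349 required, 1,939,543 in favor — approved.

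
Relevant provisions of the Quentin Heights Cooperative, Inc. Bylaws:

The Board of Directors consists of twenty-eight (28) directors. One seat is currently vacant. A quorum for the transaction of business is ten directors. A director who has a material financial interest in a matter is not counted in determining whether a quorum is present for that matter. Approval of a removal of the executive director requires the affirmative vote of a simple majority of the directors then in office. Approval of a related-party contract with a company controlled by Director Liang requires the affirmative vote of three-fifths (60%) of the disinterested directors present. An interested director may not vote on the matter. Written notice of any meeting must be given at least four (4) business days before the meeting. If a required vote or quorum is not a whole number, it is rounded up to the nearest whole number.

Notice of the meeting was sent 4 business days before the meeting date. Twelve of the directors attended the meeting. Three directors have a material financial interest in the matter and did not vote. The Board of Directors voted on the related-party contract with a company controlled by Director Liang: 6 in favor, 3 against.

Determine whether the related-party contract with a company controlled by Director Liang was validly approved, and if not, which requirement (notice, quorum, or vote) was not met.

Notice: 4 business days given; 4 required (4 ≥ 4). Satisfied.
Quorum: 12 present, but the 3 interested directors do not count, leaving 9. Quorum is 10. Not satisfied.
Vote: the related-party contract with a company controlled by Director Liang requires three-fifths of the disinterested directors present (12 − 3 = 9). 3/5 of 9 = 5.40, rounded up to 6, so 6 affirmative votes are needed; 6 voted in favor. Satisfied. (Moot — without a quorum no business can be validly transacted.)

Invalid — quorum requirement not satisfied.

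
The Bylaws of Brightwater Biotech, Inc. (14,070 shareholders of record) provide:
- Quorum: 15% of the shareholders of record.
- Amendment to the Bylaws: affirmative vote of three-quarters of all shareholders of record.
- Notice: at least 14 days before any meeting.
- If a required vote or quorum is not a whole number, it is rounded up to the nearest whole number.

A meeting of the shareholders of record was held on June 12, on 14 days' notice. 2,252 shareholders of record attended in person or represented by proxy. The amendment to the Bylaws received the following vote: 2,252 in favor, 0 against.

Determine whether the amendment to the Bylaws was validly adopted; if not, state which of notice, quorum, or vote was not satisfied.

Invalid — vote requirement not satisfied.

Notice: 14 days given; 14 required. Satisfied.
Quorum: 15% of 14,070 = 2,110.50, rounded up to 2,111; 2,252 present. Satisfied.
Vote: requires three-fourths of all shareholders of record (14,070); 3/4 of 14070 = 10552.50, rounded up to 10553, so 10,553 needed; 2,252 in favor. Not satisfied.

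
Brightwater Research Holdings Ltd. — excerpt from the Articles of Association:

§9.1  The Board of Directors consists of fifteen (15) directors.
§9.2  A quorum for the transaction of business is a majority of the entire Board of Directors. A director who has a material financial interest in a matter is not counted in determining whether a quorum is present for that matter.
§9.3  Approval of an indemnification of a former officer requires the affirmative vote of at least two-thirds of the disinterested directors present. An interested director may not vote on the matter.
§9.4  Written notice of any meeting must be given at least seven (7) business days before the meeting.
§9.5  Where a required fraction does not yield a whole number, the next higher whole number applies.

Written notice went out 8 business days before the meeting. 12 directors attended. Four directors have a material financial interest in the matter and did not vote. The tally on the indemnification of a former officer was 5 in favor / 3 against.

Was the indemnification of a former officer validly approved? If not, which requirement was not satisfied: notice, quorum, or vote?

Notice: 8 business days given; 7 required (8 ≥ 7). Satisfied.
Quorum: 12 present, but the 4 interested directors do not count, leaving 8. Quorum is 8. Satisfied.
Vote: the indemnification of a former officer requires two-thirds of the disinterested directors present (12 − 4 = 8). 2/3 of 8 = 5.33, rounded up to 6, so 6 affirmative votes are needed; 5 voted in favor. Not satisfied.

Invalid — vote requirement not satisfied.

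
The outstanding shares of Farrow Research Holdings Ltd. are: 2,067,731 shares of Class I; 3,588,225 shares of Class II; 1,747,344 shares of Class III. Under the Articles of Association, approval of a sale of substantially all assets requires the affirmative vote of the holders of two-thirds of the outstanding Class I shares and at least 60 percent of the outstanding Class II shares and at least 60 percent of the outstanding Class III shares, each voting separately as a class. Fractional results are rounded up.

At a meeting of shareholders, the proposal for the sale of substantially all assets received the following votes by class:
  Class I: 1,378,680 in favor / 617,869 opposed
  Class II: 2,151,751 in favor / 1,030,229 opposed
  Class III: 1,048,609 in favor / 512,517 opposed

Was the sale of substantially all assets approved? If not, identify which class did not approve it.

Not approved — the Class II shares did not give the required vote.

Class I: 2/3 of 2067731 = 1378487.33, rounded up to 1378488; 1,378,488 required, 1,378,680 in favor — approved.
Class II: 3/5 of 3588225 = 2152935; 2,152,935 required, 2,151,751 in favor — not approved.
Class III: 3/5 of 1747344 = 1048406.40, rounded up to 1048407; 1,048,407 required, 1,048,609 in favor — approved.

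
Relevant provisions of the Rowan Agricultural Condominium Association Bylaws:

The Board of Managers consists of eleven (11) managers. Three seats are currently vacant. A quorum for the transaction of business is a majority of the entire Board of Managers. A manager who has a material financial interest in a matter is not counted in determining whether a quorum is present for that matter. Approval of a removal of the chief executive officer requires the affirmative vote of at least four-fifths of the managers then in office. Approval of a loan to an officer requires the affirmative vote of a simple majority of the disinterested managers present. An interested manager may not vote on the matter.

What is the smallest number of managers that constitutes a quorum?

A majority of 11 is 6.

6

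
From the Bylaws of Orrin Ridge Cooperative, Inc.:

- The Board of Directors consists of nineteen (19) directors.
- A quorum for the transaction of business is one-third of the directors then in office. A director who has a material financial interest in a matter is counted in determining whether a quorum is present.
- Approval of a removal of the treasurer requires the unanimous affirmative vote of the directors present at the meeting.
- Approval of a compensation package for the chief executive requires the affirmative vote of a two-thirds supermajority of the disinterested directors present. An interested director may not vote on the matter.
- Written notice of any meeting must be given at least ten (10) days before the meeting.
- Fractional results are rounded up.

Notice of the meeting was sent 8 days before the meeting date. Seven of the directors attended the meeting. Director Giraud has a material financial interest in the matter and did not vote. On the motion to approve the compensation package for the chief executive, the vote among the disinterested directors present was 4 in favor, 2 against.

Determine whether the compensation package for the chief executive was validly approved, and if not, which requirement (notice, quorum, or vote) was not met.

Notice: 8 days given; 10 required (8 < 10). Not satisfied.
Quorum: 7 present (interested directors count toward quorum); quorum is 7. Satisfied.
Vote: the compensation package for the chief executive requires two-thirds of the disinterested directors present (7 − 1 = 6). 2/3 of 6 = 4, so 4 affirmative votes are needed; 4 voted in favor. Satisfied.

Invalid — notice requirement not satisfied.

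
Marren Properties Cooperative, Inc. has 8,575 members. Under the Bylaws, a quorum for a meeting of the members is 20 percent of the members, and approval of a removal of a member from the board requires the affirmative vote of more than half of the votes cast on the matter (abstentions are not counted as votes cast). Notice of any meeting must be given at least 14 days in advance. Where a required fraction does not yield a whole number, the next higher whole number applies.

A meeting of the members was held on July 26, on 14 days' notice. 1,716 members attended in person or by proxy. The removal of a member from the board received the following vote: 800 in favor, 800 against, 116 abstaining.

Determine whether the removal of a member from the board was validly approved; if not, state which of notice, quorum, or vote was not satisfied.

Notice: 14 days given; 14 required. Satisfied.
Quorum: 20% of 8,575 = 1,715; 1,716 present. Satisfied.
Vote: requires a majority of the votes cast (1,716 − 116 abstaining = 1,600); a majority of 1600 is 801, so 801 needed; 800 in favor. Not satisfied.

Invalid — vote requirement not satisfied.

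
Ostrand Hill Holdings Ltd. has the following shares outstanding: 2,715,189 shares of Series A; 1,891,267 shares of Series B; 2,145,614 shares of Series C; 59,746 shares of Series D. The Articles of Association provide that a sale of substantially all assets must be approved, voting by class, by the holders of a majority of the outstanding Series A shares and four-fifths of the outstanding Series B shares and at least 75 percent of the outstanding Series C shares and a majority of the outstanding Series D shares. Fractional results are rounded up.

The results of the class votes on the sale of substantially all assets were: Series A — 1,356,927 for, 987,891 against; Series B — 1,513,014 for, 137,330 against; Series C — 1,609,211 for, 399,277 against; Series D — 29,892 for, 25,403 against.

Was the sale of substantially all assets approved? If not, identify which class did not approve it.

Not approved — the Series A shares did not give the required vote.

Series A: a majority of 2715189 is 1357595; 1,357,595 required, 1,356,927 in favor — not approved.
Series B: 4/5 of 1891267 = 1513013.60, rounded up to 1513014; 1,513,014 required, 1,513,014 in favor — approved.
Series C: 3/4 of 2145614 = 1609210.50, rounded up to 1609211; 1,609,211 required, 1,609,211 in favor — approved.
Series D: a majority of 59746 is 29874; 29,874 required, 29,892 in favor — approved.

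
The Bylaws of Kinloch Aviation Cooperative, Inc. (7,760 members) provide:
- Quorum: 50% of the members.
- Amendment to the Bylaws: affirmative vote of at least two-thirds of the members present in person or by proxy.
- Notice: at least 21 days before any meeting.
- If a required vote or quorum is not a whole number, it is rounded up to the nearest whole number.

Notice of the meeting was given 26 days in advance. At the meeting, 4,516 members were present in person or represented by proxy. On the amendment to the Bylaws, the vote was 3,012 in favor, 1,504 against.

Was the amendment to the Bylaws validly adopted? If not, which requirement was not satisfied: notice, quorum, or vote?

Valid — all requirements satisfied.

Notice: 26 days given; 21 required. Satisfied.
Quorum: 50% of 7,760 = 3,880; 4,516 present. Satisfied.
Vote: requires two-thirds of those present (4,516); 2/3 of 4516 = 3010.67, rounded up to 3011, so 3,011 needed; 3,012 in favor. Satisfied.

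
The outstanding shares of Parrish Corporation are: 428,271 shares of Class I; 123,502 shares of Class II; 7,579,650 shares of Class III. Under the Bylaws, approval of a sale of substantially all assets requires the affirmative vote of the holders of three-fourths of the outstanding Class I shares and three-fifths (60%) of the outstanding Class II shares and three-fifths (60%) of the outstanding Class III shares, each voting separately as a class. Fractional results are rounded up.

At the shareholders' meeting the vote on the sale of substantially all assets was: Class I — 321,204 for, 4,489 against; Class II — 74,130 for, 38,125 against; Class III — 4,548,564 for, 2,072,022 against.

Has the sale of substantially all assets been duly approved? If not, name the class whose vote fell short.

Approved — every class gave the required vote.

Class I: 3/4 of 428271 = 321203.25, rounded up to 321204; 321,204 required, 321,204 in favor — approved.
Class II: 3/5 of 123502 = 74101.20, rounded up to 74102; 74,102 required, 74,130 in favor — approved.
Class III: 3/5 of 7579650 = 4547790; 4,547,790 required, 4,548,564 in favor — approved.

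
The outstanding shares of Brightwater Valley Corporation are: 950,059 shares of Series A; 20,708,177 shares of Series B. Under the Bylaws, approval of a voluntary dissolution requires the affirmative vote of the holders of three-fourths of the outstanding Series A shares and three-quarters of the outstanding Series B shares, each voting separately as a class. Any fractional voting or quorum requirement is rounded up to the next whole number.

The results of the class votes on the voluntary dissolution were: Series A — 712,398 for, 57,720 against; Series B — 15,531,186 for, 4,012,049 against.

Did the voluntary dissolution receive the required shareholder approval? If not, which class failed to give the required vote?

Series A: 3/4 of 950059 = 712544.25, rounded up to 712545; 712,545 required, 712,398 in favor — not approved.
Series B: 3/4 of 20708177 = 15531132.75, rounded up to 15531133; 15,531,133 required, 15,531,186 in favor — approved.

Not approved — the Series A shares did not give the required vote.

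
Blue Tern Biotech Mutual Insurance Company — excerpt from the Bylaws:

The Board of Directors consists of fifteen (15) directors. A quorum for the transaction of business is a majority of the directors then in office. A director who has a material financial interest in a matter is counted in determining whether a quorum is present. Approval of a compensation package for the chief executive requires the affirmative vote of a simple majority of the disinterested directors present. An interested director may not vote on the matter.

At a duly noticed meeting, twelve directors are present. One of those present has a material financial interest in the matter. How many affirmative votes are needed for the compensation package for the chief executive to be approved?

The compensation package for the chief executive requires a majority of the disinterested directors present (12 − 1 = 11).
A majority of 11 is 6.

6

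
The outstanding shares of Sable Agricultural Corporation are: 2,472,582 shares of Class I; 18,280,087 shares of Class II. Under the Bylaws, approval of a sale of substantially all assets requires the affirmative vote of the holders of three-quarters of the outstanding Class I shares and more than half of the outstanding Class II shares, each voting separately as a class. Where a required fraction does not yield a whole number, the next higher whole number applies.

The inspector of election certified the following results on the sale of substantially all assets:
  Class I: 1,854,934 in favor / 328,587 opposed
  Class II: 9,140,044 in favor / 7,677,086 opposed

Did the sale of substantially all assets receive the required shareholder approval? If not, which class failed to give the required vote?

Approved — every class gave the required vote.

Class I: 3/4 of 2472582 = 1854436.50, rounded up to 1854437; 1,854,437 required, 1,854,934 in favor — approved.
Class II: a majority of 18280087 is 9140044; 9,140,044 required, 9,140,044 in favor — approved.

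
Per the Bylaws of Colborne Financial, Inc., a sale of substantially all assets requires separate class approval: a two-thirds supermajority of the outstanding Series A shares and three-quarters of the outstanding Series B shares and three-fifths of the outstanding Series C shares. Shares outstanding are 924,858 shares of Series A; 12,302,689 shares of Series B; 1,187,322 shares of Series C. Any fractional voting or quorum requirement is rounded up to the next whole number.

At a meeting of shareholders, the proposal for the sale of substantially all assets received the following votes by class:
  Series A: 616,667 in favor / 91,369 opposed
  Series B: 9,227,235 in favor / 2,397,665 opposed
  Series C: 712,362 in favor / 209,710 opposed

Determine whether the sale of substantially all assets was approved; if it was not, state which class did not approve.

Not approved — the Series C shares did not give the required vote.

Series A: 2/3 of 924858 = 616572; 616,572 required, 616,667 in favor — approved.
Series B: 3/4 of 12302689 = 9227016.75, rounded up to 9227017; 9,227,017 required, 9,227,235 in favor — approved.
Series C: 3/5 of 1187322 = 712393.20, rounded up to 712394; 712,394 required, 712,362 in favor — not approved.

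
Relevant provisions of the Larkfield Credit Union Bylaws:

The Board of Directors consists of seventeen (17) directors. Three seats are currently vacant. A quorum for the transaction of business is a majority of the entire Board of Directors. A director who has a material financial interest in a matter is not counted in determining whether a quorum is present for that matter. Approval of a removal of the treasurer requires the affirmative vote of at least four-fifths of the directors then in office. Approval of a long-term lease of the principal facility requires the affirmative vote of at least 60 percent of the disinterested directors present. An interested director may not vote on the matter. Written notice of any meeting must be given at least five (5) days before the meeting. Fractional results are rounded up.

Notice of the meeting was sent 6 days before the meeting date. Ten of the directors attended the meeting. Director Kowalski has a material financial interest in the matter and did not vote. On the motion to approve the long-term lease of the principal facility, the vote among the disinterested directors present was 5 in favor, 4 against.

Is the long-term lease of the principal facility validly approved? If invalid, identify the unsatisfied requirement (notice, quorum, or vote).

Notice: 6 days given; 5 required (6 ≥ 5). Satisfied.
Quorum: 10 present, but the 1 interested director does not count, leaving 9. Quorum is 9. Satisfied.
Vote: the long-term lease of the principal facility requires three-fifths of the disinterested directors present (10 − 1 = 9). 3/5 of 9 = 5.40, rounded up to 6, so 6 affirmative votes are needed; 5 voted in favor. Not satisfied.

Invalid — vote requirement not satisfied.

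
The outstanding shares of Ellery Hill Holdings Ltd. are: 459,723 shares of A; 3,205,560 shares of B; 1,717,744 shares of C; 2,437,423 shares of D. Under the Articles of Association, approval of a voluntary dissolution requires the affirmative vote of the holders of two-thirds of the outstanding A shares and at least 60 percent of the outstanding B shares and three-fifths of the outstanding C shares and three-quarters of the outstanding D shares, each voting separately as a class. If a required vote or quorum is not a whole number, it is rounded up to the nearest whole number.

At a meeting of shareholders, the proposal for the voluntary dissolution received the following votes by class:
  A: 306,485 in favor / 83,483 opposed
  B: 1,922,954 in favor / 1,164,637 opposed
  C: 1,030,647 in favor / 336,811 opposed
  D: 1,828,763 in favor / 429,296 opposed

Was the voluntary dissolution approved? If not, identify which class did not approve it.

A: 2/3 of 459723 = 306482; 306,482 required, 306,485 in favor — approved.
B: 3/5 of 3205560 = 1923336; 1,923,336 required, 1,922,954 in favor — not approved.
C: 3/5 of 1717744 = 1030646.40, rounded up to 1030647; 1,030,647 required, 1,030,647 in favor — approved.
D: 3/4 of 2437423 = 1828067.25, rounded up to 1828068; 1,828,068 required, 1,828,763 in favor — approved.

Not approved — the B shares did not give the required vote.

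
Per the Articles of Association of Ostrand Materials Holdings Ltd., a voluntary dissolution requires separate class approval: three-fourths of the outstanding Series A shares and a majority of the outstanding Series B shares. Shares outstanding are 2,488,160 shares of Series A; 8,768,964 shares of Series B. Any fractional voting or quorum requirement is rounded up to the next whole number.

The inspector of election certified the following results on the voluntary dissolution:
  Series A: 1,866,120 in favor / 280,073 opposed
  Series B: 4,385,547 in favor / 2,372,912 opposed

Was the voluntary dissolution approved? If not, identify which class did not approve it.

Approved — every class gave the required vote.

Series A: 3/4 of 2488160 = 1866120; 1,866,120 required, 1,866,120 in favor — approved.
Series B: a majority of 8768964 is 4384483; 4,384,483 required, 4,385,547 in favor — approved.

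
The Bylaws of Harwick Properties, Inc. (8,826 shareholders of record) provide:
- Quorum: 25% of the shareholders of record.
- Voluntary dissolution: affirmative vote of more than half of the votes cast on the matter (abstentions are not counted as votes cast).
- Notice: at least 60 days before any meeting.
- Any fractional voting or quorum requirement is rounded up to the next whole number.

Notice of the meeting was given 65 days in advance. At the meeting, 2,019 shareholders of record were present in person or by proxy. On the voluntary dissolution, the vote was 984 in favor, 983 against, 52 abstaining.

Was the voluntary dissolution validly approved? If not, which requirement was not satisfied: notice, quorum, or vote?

Notice: 65 days given; 60 required. Satisfied.
Quorum: 25% of 8,826 = 2,206.50, rounded up to 2,207; 2,019 present. Not satisfied.
Vote: requires a majority of the votes cast (2,019 − 52 abstaining = 1,967); a majority of 1967 is 984, so 984 needed; 984 in favor. Satisfied.

Invalid — quorum requirement not satisfied.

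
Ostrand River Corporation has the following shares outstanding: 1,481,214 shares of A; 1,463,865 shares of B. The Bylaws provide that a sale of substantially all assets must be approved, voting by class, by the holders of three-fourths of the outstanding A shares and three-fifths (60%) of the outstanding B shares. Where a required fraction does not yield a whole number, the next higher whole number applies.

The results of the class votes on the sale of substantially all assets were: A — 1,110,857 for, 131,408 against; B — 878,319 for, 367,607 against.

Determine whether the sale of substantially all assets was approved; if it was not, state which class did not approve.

Not approved — the A shares did not give the required vote.

A: 3/4 of 1481214 = 1110910.50, rounded up to 1110911; 1,110,911 required, 1,110,857 in favor — not approved.
B: 3/5 of 1463865 = 878319; 878,319 required, 878,319 in favor — approved.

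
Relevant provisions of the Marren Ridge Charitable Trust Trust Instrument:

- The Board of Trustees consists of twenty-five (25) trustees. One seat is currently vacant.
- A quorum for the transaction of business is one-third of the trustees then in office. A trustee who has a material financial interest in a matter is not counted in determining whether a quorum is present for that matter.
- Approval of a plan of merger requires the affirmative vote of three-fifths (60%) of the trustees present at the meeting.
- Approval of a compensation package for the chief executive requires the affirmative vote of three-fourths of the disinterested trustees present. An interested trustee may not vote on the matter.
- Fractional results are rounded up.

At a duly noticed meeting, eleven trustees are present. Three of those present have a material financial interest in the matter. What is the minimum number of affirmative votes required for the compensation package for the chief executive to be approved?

The compensation package for the chief executive requires three-fourths of the disinterested trustees present (11 − 3 = 8).
3/4 of 8 = 6.

6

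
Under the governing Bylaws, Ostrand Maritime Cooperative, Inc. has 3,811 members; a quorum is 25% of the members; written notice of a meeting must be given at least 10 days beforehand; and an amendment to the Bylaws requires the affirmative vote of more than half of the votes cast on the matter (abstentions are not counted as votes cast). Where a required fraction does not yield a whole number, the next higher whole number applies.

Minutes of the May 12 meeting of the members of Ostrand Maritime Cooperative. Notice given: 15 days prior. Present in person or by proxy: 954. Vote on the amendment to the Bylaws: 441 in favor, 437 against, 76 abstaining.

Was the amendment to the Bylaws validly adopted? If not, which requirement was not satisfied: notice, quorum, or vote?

Notice: 15 days given; 10 required. Satisfied.
Quorum: 25% of 3,811 = 952.75, rounded up to 953; 954 present. Satisfied.
Vote: requires a majority of the votes cast (954 − 76 abstaining = 878); a majority of 878 is 440, so 440 needed; 441 in favor. Satisfied.

Valid — all requirements satisfied.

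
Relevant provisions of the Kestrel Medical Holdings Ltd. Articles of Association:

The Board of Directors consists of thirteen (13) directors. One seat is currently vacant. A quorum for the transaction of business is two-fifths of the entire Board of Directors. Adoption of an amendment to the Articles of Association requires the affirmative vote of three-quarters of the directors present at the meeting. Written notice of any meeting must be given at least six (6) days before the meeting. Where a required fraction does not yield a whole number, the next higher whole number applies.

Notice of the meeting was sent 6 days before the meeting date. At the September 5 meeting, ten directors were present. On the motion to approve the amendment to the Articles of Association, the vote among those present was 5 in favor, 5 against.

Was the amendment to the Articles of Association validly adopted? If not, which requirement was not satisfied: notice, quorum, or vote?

Invalid — vote requirement not satisfied.

Notice: 6 days given; 6 required (6 ≥ 6). Satisfied.
Quorum: 10 present; quorum is 6. Satisfied.
Vote: the amendment to the Articles of Association requires three-fourths of the directors present (10). 3/4 of 10 = 7.50, rounded up to 8, so 8 affirmative votes are needed; 5 voted in favor. Not satisfied.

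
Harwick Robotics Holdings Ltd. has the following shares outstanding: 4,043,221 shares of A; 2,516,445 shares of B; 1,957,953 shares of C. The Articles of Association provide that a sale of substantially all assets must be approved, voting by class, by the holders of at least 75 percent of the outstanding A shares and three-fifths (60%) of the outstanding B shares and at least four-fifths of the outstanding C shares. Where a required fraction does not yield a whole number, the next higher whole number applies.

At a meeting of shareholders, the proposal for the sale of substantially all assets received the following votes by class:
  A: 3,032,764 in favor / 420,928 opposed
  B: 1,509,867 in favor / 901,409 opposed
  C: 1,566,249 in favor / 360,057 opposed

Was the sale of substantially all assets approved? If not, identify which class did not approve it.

Not approved — the C shares did not give the required vote.

A: 3/4 of 4043221 = 3032415.75, rounded up to 3032416; 3,032,416 required, 3,032,764 in favor — approved.
B: 3/5 of 2516445 = 1509867; 1,509,867 required, 1,509,867 in favor — approved.
C: 4/5 of 1957953 = 1566362.40, rounded up to 1566363; 1,566,363 required, 1,566,249 in favor — not approved.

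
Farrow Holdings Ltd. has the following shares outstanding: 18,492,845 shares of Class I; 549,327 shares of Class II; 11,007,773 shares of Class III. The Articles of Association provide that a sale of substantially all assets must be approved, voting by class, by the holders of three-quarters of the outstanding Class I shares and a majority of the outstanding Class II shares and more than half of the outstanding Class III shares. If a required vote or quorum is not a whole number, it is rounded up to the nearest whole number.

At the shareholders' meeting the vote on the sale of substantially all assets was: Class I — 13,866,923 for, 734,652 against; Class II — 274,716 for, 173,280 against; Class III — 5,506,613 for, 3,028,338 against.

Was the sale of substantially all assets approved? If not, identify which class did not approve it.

Not approved — the Class I shares did not give the required vote.

Class I: 3/4 of 18492845 = 13869633.75, rounded up to 13869634; 13,869,634 required, 13,866,923 in favor — not approved.
Class II: a majority of 549327 is 274664; 274,664 required, 274,716 in favor — approved.
Class III: a majority of 11007773 is 5503887; 5,503,887 required, 5,506,613 in favor — approved.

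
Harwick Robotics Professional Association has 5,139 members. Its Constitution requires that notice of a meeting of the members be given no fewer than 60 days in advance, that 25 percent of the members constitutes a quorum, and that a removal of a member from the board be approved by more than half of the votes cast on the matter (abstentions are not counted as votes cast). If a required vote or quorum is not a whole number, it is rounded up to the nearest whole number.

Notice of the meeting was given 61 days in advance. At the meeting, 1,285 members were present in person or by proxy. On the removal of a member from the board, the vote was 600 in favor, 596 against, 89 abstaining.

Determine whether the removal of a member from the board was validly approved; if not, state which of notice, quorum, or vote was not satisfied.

Notice: 61 days given; 60 required. Satisfied.
Quorum: 25% of 5,139 = 1,284.75, rounded up to 1,285; 1,285 present. Satisfied.
Vote: requires a majority of the votes cast (1,285 − 89 abstaining = 1,196); a majority of 1196 is 599, so 599 needed; 600 in favor. Satisfied.

Valid — all requirements satisfied.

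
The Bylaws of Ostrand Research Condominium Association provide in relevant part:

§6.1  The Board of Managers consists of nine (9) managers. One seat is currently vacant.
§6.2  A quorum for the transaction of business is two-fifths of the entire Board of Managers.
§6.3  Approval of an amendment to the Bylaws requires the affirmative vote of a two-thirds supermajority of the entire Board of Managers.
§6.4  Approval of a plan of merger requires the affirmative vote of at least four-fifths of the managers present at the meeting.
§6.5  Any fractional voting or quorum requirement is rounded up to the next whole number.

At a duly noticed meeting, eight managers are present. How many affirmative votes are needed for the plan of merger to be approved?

7

The plan of merger requires four-fifths of the managers present (8).
4/5 of 8 = 6.40, rounded up to 7.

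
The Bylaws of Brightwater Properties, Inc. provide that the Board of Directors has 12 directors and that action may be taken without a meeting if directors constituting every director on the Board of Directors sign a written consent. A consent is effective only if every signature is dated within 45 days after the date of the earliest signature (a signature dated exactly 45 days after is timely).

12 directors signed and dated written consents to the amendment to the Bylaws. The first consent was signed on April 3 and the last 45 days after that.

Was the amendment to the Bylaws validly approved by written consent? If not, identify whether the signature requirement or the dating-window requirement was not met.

Effective — both the signature and dating-window requirements are satisfied.

Signatures required: every one of 12 — unanimous means all 12, so 12 needed; 12 signed. Sufficient.
Dating window: the latest signature is 45 days after the earliest; the limit is 45 days. Within the window.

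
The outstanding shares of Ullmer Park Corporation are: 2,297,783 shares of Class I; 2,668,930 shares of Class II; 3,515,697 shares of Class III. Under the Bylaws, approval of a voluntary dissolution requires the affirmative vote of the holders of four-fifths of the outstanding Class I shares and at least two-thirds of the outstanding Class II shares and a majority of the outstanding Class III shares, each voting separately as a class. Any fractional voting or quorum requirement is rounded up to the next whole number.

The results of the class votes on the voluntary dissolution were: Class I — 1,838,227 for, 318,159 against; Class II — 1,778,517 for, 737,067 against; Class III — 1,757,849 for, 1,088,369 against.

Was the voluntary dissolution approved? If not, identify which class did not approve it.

Class I: 4/5 of 2297783 = 1838226.40, rounded up to 1838227; 1,838,227 required, 1,838,227 in favor — approved.
Class II: 2/3 of 2668930 = 1779286.67, rounded up to 1779287; 1,779,287 required, 1,778,517 in favor — not approved.
Class III: a majority of 3515697 is 1757849; 1,757,849 required, 1,757,849 in favor — approved.

Not approved — the Class II shares did not give the required vote.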